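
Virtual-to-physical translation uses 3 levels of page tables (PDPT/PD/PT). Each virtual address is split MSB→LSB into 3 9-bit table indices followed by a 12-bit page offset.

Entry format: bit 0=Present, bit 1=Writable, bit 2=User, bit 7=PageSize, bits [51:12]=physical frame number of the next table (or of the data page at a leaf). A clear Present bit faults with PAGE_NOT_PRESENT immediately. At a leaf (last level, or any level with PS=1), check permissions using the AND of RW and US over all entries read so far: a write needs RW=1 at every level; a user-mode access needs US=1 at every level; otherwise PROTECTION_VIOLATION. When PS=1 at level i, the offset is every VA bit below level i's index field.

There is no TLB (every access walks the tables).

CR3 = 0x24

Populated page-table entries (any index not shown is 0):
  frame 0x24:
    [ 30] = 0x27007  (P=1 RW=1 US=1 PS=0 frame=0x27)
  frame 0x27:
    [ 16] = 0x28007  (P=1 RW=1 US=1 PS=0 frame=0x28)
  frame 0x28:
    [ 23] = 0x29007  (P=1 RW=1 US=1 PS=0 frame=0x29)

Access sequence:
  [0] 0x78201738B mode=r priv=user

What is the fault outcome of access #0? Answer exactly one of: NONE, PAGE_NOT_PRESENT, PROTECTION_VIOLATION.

Walk each access:
#0 VA=0x78201738B (r,user):
  L0 @0x24[30] → 0x27007  P=1,RW=1,US=1,PS=0
  L1 @0x27[16] → 0x28007  P=1,RW=1,US=1,PS=0
  L2 @0x28[23] → 0x29007  P=1,RW=1,US=1,PS=0
  ⇒ phys 0x2938B  [3 reads]

Access #0 fault: NONE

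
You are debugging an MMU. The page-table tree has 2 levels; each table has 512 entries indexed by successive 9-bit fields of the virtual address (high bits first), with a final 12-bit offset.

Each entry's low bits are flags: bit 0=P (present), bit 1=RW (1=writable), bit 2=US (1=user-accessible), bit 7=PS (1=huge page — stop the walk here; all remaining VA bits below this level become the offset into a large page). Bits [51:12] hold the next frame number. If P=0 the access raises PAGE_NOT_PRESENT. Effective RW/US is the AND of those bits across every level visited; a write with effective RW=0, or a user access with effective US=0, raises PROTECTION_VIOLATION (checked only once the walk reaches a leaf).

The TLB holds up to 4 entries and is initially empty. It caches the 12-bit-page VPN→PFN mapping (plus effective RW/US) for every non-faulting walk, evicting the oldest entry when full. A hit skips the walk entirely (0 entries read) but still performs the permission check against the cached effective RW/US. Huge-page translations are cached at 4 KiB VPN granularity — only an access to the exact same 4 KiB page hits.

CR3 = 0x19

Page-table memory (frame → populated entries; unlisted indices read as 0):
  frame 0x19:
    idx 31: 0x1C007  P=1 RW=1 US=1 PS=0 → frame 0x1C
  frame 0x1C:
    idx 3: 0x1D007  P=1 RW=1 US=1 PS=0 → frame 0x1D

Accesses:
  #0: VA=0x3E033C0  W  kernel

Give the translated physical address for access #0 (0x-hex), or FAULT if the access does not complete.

Walk each access:
#0 VA=0x3E033C0 (w,kernel):
  L0: frame=0x19 idx=31 entry=0x1C007 [P=1 RW=1 US=1 PS=0]
  L1: frame=0x1C idx=3 entry=0x1D007 [P=1 RW=1 US=1 PS=0]
  → PA=0x1D3C0  (2 entries read)

Access #0 PA: 0x1D3C0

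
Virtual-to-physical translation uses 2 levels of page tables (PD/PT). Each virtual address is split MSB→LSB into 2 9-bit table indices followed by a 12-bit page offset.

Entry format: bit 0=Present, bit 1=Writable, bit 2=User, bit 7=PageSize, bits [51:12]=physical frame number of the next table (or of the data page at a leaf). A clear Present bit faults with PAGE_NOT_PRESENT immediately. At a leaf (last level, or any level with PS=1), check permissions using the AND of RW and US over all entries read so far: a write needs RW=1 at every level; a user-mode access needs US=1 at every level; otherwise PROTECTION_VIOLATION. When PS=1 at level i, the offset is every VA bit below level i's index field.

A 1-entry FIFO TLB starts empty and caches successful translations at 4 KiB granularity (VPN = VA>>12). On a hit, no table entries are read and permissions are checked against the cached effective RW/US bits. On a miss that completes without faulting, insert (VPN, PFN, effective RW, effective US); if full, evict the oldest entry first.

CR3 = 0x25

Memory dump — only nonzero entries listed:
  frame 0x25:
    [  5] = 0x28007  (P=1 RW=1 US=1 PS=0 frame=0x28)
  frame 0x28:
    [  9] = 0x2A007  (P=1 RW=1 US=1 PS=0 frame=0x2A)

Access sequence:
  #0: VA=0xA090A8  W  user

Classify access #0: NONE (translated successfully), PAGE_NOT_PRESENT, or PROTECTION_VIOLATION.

Per-access translation:
#0 VA=0xA090A8 (w,user):
  [0] read 0x25 idx=5: raw=0x28007 flags P=1 W=1 U=1 S=0
  [1] read 0x28 idx=9: raw=0x2A007 flags P=1 W=1 U=1 S=0
  ⇒ phys 0x2A0A8  [2 reads]

Access #0 fault: NONE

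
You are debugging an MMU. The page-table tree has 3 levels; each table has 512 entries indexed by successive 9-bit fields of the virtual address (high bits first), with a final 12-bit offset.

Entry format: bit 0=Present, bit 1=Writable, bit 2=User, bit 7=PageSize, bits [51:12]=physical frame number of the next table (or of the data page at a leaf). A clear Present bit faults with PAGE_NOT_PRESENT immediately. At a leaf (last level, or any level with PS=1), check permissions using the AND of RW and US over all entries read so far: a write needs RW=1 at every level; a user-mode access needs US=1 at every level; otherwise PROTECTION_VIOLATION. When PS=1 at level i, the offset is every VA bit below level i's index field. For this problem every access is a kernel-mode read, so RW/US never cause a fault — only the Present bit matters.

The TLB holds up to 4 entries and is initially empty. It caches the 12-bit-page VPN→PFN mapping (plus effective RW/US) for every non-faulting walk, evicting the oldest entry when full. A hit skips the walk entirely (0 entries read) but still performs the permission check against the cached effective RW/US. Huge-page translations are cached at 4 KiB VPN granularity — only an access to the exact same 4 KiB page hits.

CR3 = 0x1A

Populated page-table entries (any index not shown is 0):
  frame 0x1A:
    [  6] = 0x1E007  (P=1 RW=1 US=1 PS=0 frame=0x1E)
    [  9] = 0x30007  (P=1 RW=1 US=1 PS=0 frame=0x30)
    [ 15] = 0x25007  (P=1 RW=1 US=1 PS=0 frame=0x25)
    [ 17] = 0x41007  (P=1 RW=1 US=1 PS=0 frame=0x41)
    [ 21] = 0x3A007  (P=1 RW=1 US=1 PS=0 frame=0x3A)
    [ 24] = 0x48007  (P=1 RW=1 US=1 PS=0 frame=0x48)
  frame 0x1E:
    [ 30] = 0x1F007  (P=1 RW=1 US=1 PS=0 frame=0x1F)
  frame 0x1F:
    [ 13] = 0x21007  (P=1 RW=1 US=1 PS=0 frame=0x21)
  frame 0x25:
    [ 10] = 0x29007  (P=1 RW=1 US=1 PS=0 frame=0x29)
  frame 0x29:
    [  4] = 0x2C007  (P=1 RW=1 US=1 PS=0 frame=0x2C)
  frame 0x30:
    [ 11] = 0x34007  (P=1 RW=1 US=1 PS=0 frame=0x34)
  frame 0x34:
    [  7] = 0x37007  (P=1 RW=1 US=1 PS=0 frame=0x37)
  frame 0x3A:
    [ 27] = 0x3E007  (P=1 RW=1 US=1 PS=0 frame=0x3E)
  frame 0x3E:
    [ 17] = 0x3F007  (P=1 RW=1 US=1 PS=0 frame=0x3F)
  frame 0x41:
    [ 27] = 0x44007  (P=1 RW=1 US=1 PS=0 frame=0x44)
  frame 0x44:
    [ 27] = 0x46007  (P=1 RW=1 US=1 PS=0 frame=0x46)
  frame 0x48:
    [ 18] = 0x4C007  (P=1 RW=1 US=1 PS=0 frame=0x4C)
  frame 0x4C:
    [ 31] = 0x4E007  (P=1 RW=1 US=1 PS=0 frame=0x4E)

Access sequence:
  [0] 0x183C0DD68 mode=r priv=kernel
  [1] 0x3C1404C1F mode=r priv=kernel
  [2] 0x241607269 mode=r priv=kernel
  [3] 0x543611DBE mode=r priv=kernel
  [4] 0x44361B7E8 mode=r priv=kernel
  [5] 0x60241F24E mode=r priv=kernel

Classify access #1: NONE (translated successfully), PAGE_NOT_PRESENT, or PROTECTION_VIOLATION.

Trace:
#0 VA=0x183C0DD68 (r,kernel):
  [0] read 0x1A idx=6: raw=0x1E007 flags P=1 W=1 U=1 S=0
  [1] read 0x1E idx=30: raw=0x1F007 flags P=1 W=1 U=1 S=0
  [2] read 0x1F idx=13: raw=0x21007 flags P=1 W=1 U=1 S=0
  ⇒ phys 0x21D68  [3 reads]
#1 VA=0x3C1404C1F (r,kernel):
  [0] read 0x1A idx=15: raw=0x25007 flags P=1 W=1 U=1 S=0
  [1] read 0x25 idx=10: raw=0x29007 flags P=1 W=1 U=1 S=0
  [2] read 0x29 idx=4: raw=0x2C007 flags P=1 W=1 U=1 S=0
  ⇒ phys 0x2CC1F  [3 reads]
#2 VA=0x241607269 (r,kernel):
  [0] read 0x1A idx=9: raw=0x30007 flags P=1 W=1 U=1 S=0
  [1] read 0x30 idx=11: raw=0x34007 flags P=1 W=1 U=1 S=0
  [2] read 0x34 idx=7: raw=0x37007 flags P=1 W=1 U=1 S=0
  ⇒ phys 0x37269  [3 reads]
#3 VA=0x543611DBE (r,kernel):
  [0] read 0x1A idx=21: raw=0x3A007 flags P=1 W=1 U=1 S=0
  [1] read 0x3A idx=27: raw=0x3E007 flags P=1 W=1 U=1 S=0
  [2] read 0x3E idx=17: raw=0x3F007 flags P=1 W=1 U=1 S=0
  ⇒ phys 0x3FDBE  [3 reads]
#4 VA=0x44361B7E8 (r,kernel):
  [0] read 0x1A idx=17: raw=0x41007 flags P=1 W=1 U=1 S=0
  [1] read 0x41 idx=27: raw=0x44007 flags P=1 W=1 U=1 S=0
  [2] read 0x44 idx=27: raw=0x46007 flags P=1 W=1 U=1 S=0
  ⇒ phys 0x467E8  [3 reads]
#5 VA=0x60241F24E (r,kernel):
  [0] read 0x1A idx=24: raw=0x48007 flags P=1 W=1 U=1 S=0
  [1] read 0x48 idx=18: raw=0x4C007 flags P=1 W=1 U=1 S=0
  [2] read 0x4C idx=31: raw=0x4E007 flags P=1 W=1 U=1 S=0
  ⇒ phys 0x4E24E  [3 reads]

Access #1 fault: NONE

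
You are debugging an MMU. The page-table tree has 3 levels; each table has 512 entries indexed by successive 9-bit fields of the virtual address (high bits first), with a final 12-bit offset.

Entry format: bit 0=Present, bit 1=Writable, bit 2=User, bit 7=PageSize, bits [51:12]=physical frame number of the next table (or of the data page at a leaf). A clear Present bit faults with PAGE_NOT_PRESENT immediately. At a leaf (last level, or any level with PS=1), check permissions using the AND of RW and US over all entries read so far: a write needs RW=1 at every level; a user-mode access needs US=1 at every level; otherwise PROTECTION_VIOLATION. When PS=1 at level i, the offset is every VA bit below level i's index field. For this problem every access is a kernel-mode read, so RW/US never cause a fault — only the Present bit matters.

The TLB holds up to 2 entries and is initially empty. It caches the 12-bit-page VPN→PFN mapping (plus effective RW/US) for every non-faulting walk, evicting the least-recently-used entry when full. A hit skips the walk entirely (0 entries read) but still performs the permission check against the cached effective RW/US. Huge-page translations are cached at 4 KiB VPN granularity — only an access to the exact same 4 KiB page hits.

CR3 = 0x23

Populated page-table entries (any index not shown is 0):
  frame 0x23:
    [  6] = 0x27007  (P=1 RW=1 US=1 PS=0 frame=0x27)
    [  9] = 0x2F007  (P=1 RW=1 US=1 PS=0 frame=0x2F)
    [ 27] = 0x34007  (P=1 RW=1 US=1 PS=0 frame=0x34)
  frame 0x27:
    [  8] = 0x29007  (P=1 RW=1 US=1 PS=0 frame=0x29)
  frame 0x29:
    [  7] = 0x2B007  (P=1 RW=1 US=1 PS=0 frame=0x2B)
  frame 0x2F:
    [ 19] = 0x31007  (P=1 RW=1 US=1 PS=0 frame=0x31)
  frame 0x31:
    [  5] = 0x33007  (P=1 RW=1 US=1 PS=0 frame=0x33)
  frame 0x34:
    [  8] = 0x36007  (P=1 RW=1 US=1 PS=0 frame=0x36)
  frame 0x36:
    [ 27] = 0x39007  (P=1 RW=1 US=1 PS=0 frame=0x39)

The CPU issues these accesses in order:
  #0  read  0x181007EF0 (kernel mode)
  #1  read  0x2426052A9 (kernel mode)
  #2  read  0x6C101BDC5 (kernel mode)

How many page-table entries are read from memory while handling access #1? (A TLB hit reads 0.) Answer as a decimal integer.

Per-access translation:
#0 VA=0x181007EF0 (r,kernel):
  [0] read 0x23 idx=6: raw=0x27007 flags P=1 W=1 U=1 S=0
  [1] read 0x27 idx=8: raw=0x29007 flags P=1 W=1 U=1 S=0
  [2] read 0x29 idx=7: raw=0x2B007 flags P=1 W=1 U=1 S=0
  ✓ 0x2BEF0  — 3 lookups
#1 VA=0x2426052A9 (r,kernel):
  [0] read 0x23 idx=9: raw=0x2F007 flags P=1 W=1 U=1 S=0
  [1] read 0x2F idx=19: raw=0x31007 flags P=1 W=1 U=1 S=0
  [2] read 0x31 idx=5: raw=0x33007 flags P=1 W=1 U=1 S=0
  ✓ 0x332A9  — 3 lookups
#2 VA=0x6C101BDC5 (r,kernel):
  [0] read 0x23 idx=27: raw=0x34007 flags P=1 W=1 U=1 S=0
  [1] read 0x34 idx=8: raw=0x36007 flags P=1 W=1 U=1 S=0
  [2] read 0x36 idx=27: raw=0x39007 flags P=1 W=1 U=1 S=0
  ✓ 0x39DC5  — 3 lookups

Entries read for #1: 3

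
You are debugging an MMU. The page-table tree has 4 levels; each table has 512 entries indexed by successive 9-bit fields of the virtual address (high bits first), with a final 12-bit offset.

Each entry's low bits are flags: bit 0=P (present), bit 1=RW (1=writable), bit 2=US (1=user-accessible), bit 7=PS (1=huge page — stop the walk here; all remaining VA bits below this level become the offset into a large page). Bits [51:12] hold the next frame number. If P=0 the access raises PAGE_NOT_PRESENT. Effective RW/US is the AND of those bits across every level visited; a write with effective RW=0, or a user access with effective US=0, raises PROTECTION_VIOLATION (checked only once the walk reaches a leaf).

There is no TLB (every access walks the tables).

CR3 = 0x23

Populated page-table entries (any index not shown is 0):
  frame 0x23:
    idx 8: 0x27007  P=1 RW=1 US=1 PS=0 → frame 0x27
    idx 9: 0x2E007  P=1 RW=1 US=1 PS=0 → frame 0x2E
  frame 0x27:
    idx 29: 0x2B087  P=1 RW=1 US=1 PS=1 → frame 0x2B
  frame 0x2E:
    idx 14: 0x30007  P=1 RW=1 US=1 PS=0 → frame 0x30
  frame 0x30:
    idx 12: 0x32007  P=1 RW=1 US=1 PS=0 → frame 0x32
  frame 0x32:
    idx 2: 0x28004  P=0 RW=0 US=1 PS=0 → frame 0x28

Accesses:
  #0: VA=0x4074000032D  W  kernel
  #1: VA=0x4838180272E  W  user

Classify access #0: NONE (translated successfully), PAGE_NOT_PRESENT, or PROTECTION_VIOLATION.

Per-access translation:
#0 VA=0x4074000032D (w,kernel):
  L0: frame=0x23 idx=8 entry=0x27007 [P=1 RW=1 US=1 PS=0]
  L1: frame=0x27 idx=29 entry=0x2B087 [P=1 RW=1 US=1 PS=1]
  ✓ 0x2B32D (huge @L1)  — 2 lookups
#1 VA=0x4838180272E (w,user):
  L0: frame=0x23 idx=9 entry=0x2E007 [P=1 RW=1 US=1 PS=0]
  L1: frame=0x2E idx=14 entry=0x30007 [P=1 RW=1 US=1 PS=0]
  L2: frame=0x30 idx=12 entry=0x32007 [P=1 RW=1 US=1 PS=0]
  L3: frame=0x32 idx=2 entry=0x28004 [P=0 RW=0 US=1 PS=0]
  ⇒ fault: PAGE_NOT_PRESENT  — 4 lookups

Access #0 fault: NONE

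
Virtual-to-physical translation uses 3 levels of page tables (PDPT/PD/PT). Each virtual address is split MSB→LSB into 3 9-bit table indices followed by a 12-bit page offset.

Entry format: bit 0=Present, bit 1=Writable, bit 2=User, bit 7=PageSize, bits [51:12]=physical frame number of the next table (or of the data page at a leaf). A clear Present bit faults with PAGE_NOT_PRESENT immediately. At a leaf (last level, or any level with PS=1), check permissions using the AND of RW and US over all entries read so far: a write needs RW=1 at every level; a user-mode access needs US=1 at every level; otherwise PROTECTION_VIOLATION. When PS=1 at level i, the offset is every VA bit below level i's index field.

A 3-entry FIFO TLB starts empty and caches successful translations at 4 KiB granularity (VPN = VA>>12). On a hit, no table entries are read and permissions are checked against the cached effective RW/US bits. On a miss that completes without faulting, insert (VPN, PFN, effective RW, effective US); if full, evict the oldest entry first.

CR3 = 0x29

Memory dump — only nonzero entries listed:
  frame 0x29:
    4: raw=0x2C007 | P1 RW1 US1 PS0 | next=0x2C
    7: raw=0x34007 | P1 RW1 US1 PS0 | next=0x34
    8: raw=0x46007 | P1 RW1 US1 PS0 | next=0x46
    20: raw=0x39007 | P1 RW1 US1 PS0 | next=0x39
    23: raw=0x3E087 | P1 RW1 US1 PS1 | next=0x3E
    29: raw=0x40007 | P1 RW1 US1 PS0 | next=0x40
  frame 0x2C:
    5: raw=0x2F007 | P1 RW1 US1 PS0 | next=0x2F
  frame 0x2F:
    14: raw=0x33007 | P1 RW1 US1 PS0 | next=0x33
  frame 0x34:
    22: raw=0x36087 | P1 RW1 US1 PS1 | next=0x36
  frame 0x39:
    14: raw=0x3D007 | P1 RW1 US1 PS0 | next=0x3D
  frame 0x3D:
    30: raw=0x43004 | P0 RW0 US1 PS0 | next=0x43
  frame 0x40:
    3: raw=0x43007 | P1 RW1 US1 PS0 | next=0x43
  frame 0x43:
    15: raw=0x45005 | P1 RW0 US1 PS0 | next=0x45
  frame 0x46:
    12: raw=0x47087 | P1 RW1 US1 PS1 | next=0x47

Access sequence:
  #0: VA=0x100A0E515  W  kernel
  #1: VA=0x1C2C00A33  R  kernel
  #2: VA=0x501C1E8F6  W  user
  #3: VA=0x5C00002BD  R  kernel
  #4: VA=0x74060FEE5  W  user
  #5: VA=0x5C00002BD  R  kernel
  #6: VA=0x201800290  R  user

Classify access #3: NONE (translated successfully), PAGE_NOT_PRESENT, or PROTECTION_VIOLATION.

Trace:
#0 VA=0x100A0E515 (w,kernel):
  [0] read 0x29 idx=4: raw=0x2C007 flags P=1 W=1 U=1 S=0
  [1] read 0x2C idx=5: raw=0x2F007 flags P=1 W=1 U=1 S=0
  [2] read 0x2F idx=14: raw=0x33007 flags P=1 W=1 U=1 S=0
  → PA=0x33515  (3 entries read)
#1 VA=0x1C2C00A33 (r,kernel):
  [0] read 0x29 idx=7: raw=0x34007 flags P=1 W=1 U=1 S=0
  [1] read 0x34 idx=22: raw=0x36087 flags P=1 W=1 U=1 S=1
  → PA=0x36A33 (huge @L1)  (2 entries read)
#2 VA=0x501C1E8F6 (w,user):
  [0] read 0x29 idx=20: raw=0x39007 flags P=1 W=1 U=1 S=0
  [1] read 0x39 idx=14: raw=0x3D007 flags P=1 W=1 U=1 S=0
  [2] read 0x3D idx=30: raw=0x43004 flags P=0 W=0 U=1 S=0
  ✗ PAGE_NOT_PRESENT  [3 reads]
#3 VA=0x5C00002BD (r,kernel):
  [0] read 0x29 idx=23: raw=0x3E087 flags P=1 W=1 U=1 S=1
  → PA=0x3E2BD (huge @L0)  (1 entries read)
#4 VA=0x74060FEE5 (w,user):
  [0] read 0x29 idx=29: raw=0x40007 flags P=1 W=1 U=1 S=0
  [1] read 0x40 idx=3: raw=0x43007 flags P=1 W=1 U=1 S=0
  [2] read 0x43 idx=15: raw=0x45005 flags P=1 W=0 U=1 S=0
  ✗ PROTECTION_VIOLATION  [3 reads]
#5 VA=0x5C00002BD (r,kernel):
  TLB hit vpn=0x5C0000 → PA=0x3E2BD
#6 VA=0x201800290 (r,user):
  [0] read 0x29 idx=8: raw=0x46007 flags P=1 W=1 U=1 S=0
  [1] read 0x46 idx=12: raw=0x47087 flags P=1 W=1 U=1 S=1
  → PA=0x47290 (huge @L1)  (2 entries read)

Access #3 fault: NONE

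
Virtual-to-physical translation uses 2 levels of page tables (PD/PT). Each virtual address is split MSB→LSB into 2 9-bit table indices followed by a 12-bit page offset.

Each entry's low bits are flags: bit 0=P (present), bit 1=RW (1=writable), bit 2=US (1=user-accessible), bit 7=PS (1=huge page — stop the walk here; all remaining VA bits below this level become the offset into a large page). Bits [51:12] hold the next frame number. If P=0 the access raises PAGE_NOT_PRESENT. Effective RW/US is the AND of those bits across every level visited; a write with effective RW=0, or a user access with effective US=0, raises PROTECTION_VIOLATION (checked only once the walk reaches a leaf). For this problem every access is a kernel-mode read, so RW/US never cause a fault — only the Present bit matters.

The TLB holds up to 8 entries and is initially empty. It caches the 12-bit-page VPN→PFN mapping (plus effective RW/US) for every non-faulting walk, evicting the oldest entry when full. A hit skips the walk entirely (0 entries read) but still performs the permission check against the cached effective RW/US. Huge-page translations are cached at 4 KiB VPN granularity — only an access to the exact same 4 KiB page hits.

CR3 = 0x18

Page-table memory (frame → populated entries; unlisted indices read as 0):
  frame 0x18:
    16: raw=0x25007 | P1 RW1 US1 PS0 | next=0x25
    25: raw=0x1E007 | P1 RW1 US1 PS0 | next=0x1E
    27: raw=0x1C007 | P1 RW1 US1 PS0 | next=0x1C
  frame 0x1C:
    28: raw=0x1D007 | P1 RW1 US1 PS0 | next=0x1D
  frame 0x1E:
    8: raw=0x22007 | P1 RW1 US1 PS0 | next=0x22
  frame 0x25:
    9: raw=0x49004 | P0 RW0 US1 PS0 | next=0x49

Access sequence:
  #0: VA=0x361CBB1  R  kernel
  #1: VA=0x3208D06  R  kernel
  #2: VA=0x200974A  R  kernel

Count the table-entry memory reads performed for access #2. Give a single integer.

Trace:
#0 VA=0x361CBB1 (r,kernel):
  lvl0: tbl 0x18, slot 27 ⇒ 0x1C007 (P1/RW1/US1/PS0)
  lvl1: tbl 0x1C, slot 28 ⇒ 0x1D007 (P1/RW1/US1/PS0)
  ⇒ phys 0x1DBB1  [2 reads]
#1 VA=0x3208D06 (r,kernel):
  lvl0: tbl 0x18, slot 25 ⇒ 0x1E007 (P1/RW1/US1/PS0)
  lvl1: tbl 0x1E, slot 8 ⇒ 0x22007 (P1/RW1/US1/PS0)
  ⇒ phys 0x22D06  [2 reads]
#2 VA=0x200974A (r,kernel):
  lvl0: tbl 0x18, slot 16 ⇒ 0x25007 (P1/RW1/US1/PS0)
  lvl1: tbl 0x25, slot 9 ⇒ 0x49004 (P0/RW0/US1/PS0)
  ✗ PAGE_NOT_PRESENT  [2 reads]

Entries read for #2: 2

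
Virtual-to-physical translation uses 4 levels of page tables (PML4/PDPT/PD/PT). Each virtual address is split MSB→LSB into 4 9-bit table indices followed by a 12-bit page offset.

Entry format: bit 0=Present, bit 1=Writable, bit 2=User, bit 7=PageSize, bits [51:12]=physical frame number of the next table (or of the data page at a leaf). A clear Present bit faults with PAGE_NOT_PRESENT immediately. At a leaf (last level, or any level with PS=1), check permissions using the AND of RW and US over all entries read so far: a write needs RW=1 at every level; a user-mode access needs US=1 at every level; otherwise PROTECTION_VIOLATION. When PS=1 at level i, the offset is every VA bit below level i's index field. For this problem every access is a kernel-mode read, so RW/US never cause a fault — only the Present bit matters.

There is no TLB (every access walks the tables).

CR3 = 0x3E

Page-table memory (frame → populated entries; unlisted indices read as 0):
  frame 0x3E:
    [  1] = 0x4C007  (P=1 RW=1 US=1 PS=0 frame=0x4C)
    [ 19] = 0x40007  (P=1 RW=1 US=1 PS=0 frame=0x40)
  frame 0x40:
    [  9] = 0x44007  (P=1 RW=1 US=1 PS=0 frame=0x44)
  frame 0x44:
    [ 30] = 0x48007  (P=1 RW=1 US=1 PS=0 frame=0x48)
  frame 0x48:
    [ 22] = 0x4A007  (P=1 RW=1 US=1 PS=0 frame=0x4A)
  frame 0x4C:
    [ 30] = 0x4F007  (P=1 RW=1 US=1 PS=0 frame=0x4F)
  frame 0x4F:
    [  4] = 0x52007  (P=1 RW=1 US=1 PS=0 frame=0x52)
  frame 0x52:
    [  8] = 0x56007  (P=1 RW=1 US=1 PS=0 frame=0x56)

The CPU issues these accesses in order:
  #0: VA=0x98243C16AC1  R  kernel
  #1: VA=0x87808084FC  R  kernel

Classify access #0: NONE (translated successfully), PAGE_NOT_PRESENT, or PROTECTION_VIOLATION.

Walk each access:
#0 VA=0x98243C16AC1 (r,kernel):
  [0] read 0x3E idx=19: raw=0x40007 flags P=1 W=1 U=1 S=0
  [1] read 0x40 idx=9: raw=0x44007 flags P=1 W=1 U=1 S=0
  [2] read 0x44 idx=30: raw=0x48007 flags P=1 W=1 U=1 S=0
  [3] read 0x48 idx=22: raw=0x4A007 flags P=1 W=1 U=1 S=0
  ✓ 0x4AAC1  — 4 lookups
#1 VA=0x87808084FC (r,kernel):
  [0] read 0x3E idx=1: raw=0x4C007 flags P=1 W=1 U=1 S=0
  [1] read 0x4C idx=30: raw=0x4F007 flags P=1 W=1 U=1 S=0
  [2] read 0x4F idx=4: raw=0x52007 flags P=1 W=1 U=1 S=0
  [3] read 0x52 idx=8: raw=0x56007 flags P=1 W=1 U=1 S=0
  ✓ 0x564FC  — 4 lookups

Access #0 fault: NONE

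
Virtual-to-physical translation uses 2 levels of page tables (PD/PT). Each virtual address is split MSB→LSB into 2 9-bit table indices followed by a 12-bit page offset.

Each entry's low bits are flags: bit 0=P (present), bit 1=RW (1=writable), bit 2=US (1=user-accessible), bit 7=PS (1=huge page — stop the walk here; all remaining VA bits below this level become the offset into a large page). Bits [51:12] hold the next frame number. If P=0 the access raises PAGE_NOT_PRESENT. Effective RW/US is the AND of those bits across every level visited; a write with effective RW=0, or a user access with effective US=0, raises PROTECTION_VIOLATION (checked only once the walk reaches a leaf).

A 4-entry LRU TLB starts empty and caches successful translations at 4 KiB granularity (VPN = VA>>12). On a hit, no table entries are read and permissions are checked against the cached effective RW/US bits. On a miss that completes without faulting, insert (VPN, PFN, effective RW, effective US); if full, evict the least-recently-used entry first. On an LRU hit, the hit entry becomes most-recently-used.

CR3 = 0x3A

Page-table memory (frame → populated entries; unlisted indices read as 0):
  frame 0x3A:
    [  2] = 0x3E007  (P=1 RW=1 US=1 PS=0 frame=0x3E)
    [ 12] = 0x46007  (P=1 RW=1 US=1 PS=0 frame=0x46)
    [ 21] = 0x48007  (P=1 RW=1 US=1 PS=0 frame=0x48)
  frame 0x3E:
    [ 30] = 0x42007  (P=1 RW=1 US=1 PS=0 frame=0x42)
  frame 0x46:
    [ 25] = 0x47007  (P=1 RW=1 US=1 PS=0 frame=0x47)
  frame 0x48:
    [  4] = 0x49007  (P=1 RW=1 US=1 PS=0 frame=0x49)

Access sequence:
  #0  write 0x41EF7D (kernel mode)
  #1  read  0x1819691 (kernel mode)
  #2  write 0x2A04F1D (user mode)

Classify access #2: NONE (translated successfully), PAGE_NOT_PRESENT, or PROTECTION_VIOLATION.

Trace:
#0 VA=0x41EF7D (w,kernel):
  L0: frame=0x3A idx=2 entry=0x3E007 [P=1 RW=1 US=1 PS=0]
  L1: frame=0x3E idx=30 entry=0x42007 [P=1 RW=1 US=1 PS=0]
  → PA=0x42F7D  (2 entries read)
#1 VA=0x1819691 (r,kernel):
  L0: frame=0x3A idx=12 entry=0x46007 [P=1 RW=1 US=1 PS=0]
  L1: frame=0x46 idx=25 entry=0x47007 [P=1 RW=1 US=1 PS=0]
  → PA=0x47691  (2 entries read)
#2 VA=0x2A04F1D (w,user):
  L0: frame=0x3A idx=21 entry=0x48007 [P=1 RW=1 US=1 PS=0]
  L1: frame=0x48 idx=4 entry=0x49007 [P=1 RW=1 US=1 PS=0]
  → PA=0x49F1D  (2 entries read)

Access #2 fault: NONE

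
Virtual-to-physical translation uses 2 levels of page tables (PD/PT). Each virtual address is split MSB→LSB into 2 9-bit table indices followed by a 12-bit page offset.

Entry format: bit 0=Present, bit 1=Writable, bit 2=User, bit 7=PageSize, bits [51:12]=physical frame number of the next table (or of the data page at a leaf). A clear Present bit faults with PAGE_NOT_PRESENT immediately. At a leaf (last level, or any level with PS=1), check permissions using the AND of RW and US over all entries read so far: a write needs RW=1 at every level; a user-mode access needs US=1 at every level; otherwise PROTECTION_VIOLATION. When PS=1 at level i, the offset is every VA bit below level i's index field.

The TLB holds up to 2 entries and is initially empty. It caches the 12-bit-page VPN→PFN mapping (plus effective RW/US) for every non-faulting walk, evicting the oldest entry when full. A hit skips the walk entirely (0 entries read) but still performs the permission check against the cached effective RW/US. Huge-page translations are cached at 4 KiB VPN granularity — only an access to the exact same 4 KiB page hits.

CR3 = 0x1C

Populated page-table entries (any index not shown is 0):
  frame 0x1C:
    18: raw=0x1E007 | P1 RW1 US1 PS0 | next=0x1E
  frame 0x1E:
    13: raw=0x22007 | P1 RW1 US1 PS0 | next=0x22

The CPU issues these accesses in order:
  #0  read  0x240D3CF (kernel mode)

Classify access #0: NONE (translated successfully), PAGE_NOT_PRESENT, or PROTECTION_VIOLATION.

Trace:
#0 VA=0x240D3CF (r,kernel):
  lvl0: tbl 0x1C, slot 18 ⇒ 0x1E007 (P1/RW1/US1/PS0)
  lvl1: tbl 0x1E, slot 13 ⇒ 0x22007 (P1/RW1/US1/PS0)
  ⇒ phys 0x223CF  [2 reads]

Access #0 fault: NONE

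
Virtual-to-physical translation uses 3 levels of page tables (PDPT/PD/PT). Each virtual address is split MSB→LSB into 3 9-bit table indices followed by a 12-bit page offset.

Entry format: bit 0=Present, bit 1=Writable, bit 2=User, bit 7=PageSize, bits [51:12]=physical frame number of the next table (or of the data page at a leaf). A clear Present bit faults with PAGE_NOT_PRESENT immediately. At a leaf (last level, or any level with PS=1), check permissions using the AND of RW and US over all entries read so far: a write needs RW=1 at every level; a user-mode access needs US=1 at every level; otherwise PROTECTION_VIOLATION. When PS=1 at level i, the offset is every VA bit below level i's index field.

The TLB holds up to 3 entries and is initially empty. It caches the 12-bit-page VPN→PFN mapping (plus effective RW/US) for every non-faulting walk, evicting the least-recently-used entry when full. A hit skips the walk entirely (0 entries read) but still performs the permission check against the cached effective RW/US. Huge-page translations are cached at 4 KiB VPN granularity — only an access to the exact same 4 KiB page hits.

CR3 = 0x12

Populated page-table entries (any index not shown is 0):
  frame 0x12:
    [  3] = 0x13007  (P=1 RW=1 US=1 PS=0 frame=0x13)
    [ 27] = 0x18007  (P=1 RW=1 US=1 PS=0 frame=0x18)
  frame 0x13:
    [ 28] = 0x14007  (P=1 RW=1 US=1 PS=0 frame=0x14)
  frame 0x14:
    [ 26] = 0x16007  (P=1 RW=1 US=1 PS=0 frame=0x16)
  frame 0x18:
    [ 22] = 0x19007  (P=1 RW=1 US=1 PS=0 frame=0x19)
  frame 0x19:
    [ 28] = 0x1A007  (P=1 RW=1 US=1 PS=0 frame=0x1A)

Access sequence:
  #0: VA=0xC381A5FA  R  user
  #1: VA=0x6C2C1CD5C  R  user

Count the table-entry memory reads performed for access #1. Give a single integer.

Trace:
#0 VA=0xC381A5FA (r,user):
  lvl0: tbl 0x12, slot 3 ⇒ 0x13007 (P1/RW1/US1/PS0)
  lvl1: tbl 0x13, slot 28 ⇒ 0x14007 (P1/RW1/US1/PS0)
  lvl2: tbl 0x14, slot 26 ⇒ 0x16007 (P1/RW1/US1/PS0)
  ✓ 0x165FA  — 3 lookups
#1 VA=0x6C2C1CD5C (r,user):
  lvl0: tbl 0x12, slot 27 ⇒ 0x18007 (P1/RW1/US1/PS0)
  lvl1: tbl 0x18, slot 22 ⇒ 0x19007 (P1/RW1/US1/PS0)
  lvl2: tbl 0x19, slot 28 ⇒ 0x1A007 (P1/RW1/US1/PS0)
  ✓ 0x1AD5C  — 3 lookups

Entries read for #1: 3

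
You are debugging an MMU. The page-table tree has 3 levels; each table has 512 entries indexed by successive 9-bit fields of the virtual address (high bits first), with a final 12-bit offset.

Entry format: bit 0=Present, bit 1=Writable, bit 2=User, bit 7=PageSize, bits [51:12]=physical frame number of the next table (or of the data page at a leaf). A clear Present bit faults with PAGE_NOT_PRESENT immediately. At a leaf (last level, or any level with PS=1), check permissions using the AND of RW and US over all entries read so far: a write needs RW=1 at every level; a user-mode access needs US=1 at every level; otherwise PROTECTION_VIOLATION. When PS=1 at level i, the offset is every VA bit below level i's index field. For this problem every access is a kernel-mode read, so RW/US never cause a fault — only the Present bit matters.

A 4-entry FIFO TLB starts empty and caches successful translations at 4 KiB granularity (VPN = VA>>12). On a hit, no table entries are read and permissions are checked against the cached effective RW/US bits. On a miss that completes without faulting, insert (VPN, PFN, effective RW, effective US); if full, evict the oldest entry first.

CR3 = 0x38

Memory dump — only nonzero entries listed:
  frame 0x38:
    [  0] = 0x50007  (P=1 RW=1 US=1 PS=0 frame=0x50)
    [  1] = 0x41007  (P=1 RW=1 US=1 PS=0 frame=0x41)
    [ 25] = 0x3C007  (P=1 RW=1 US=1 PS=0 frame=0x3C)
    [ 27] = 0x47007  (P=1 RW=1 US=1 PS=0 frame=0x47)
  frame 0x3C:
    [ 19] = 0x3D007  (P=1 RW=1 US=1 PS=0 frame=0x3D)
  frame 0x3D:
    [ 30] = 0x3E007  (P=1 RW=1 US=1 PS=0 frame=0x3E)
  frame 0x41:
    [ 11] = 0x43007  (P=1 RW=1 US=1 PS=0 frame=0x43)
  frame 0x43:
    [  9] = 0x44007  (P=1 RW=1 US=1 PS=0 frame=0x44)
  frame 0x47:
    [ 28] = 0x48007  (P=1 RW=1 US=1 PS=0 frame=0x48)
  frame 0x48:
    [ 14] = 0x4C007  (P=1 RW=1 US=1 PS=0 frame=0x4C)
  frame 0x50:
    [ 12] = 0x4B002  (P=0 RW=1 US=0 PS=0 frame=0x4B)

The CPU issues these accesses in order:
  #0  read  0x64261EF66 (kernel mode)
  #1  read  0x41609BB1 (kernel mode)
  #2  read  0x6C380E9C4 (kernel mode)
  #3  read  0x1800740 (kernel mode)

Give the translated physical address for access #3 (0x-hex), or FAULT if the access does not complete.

Trace:
#0 VA=0x64261EF66 (r,kernel):
  L0: frame=0x38 idx=25 entry=0x3C007 [P=1 RW=1 US=1 PS=0]
  L1: frame=0x3C idx=19 entry=0x3D007 [P=1 RW=1 US=1 PS=0]
  L2: frame=0x3D idx=30 entry=0x3E007 [P=1 RW=1 US=1 PS=0]
  → PA=0x3EF66  (3 entries read)
#1 VA=0x41609BB1 (r,kernel):
  L0: frame=0x38 idx=1 entry=0x41007 [P=1 RW=1 US=1 PS=0]
  L1: frame=0x41 idx=11 entry=0x43007 [P=1 RW=1 US=1 PS=0]
  L2: frame=0x43 idx=9 entry=0x44007 [P=1 RW=1 US=1 PS=0]
  → PA=0x44BB1  (3 entries read)
#2 VA=0x6C380E9C4 (r,kernel):
  L0: frame=0x38 idx=27 entry=0x47007 [P=1 RW=1 US=1 PS=0]
  L1: frame=0x47 idx=28 entry=0x48007 [P=1 RW=1 US=1 PS=0]
  L2: frame=0x48 idx=14 entry=0x4C007 [P=1 RW=1 US=1 PS=0]
  → PA=0x4C9C4  (3 entries read)
#3 VA=0x1800740 (r,kernel):
  L0: frame=0x38 idx=0 entry=0x50007 [P=1 RW=1 US=1 PS=0]
  L1: frame=0x50 idx=12 entry=0x4B002 [P=0 RW=1 US=0 PS=0]
  → PAGE_NOT_PRESENT  (2 entries read)

Access #3 PA: FAULT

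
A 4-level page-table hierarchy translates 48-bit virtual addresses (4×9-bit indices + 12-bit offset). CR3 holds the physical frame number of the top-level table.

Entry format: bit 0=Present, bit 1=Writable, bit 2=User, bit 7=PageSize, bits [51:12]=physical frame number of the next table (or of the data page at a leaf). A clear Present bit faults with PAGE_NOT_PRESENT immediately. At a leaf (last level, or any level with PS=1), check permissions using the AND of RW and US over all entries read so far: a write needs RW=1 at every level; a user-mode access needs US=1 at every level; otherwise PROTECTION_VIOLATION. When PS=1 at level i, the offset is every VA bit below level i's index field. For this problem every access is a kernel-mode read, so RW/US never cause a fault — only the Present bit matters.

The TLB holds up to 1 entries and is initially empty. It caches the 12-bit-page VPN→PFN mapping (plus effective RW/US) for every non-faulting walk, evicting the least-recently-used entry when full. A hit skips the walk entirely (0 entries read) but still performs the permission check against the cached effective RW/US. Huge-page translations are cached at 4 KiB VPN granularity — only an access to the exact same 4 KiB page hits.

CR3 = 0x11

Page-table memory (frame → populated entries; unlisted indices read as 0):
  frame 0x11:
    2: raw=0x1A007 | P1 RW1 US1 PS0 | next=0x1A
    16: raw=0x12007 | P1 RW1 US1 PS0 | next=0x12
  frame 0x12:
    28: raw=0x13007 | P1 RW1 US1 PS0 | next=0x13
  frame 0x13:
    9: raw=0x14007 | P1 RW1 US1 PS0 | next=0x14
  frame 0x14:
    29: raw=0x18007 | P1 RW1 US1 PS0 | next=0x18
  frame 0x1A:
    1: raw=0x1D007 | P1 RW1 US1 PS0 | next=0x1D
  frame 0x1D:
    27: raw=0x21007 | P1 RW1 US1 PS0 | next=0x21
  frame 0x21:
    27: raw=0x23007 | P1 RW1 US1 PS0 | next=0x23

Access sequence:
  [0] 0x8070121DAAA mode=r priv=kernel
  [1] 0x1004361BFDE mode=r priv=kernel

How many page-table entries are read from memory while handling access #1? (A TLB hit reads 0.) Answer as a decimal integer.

Walk each access:
#0 VA=0x8070121DAAA (r,kernel):
  L0: frame=0x11 idx=16 entry=0x12007 [P=1 RW=1 US=1 PS=0]
  L1: frame=0x12 idx=28 entry=0x13007 [P=1 RW=1 US=1 PS=0]
  L2: frame=0x13 idx=9 entry=0x14007 [P=1 RW=1 US=1 PS=0]
  L3: frame=0x14 idx=29 entry=0x18007 [P=1 RW=1 US=1 PS=0]
  ✓ 0x18AAA  — 4 lookups
#1 VA=0x1004361BFDE (r,kernel):
  L0: frame=0x11 idx=2 entry=0x1A007 [P=1 RW=1 US=1 PS=0]
  L1: frame=0x1A idx=1 entry=0x1D007 [P=1 RW=1 US=1 PS=0]
  L2: frame=0x1D idx=27 entry=0x21007 [P=1 RW=1 US=1 PS=0]
  L3: frame=0x21 idx=27 entry=0x23007 [P=1 RW=1 US=1 PS=0]
  ✓ 0x23FDE  — 4 lookups

Entries read for #1: 4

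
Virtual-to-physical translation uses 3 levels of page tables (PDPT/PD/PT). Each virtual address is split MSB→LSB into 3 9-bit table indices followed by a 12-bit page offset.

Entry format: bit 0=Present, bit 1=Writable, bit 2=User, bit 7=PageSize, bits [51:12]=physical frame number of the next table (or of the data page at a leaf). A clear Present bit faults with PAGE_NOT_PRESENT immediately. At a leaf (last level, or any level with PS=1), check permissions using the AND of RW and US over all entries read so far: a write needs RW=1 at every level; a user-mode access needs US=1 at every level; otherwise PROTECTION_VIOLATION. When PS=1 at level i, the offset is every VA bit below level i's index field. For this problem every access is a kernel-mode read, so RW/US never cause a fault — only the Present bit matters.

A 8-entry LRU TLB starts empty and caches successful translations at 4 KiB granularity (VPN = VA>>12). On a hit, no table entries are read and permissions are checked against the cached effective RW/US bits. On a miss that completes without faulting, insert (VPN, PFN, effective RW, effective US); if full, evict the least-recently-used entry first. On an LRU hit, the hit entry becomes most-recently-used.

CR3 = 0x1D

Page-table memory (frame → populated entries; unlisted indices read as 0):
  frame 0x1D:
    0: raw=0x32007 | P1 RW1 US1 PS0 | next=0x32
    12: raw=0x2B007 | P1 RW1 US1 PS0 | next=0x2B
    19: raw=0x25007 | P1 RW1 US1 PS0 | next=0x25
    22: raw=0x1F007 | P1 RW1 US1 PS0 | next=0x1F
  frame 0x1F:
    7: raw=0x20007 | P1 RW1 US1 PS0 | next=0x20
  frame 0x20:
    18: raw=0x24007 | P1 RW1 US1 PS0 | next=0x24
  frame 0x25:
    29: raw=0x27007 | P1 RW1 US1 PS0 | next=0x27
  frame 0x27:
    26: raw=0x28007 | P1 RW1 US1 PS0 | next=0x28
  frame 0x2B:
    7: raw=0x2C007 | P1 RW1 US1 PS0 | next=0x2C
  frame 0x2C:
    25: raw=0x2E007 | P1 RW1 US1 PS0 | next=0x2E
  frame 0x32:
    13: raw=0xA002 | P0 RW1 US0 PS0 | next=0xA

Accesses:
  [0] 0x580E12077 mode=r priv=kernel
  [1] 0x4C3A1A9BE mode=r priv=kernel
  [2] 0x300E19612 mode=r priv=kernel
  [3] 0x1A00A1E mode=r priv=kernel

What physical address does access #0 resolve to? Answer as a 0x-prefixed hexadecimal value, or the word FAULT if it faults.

Trace:
#0 VA=0x580E12077 (r,kernel):
  [0] read 0x1D idx=22: raw=0x1F007 flags P=1 W=1 U=1 S=0
  [1] read 0x1F idx=7: raw=0x20007 flags P=1 W=1 U=1 S=0
  [2] read 0x20 idx=18: raw=0x24007 flags P=1 W=1 U=1 S=0
  ✓ 0x24077  — 3 lookups
#1 VA=0x4C3A1A9BE (r,kernel):
  [0] read 0x1D idx=19: raw=0x25007 flags P=1 W=1 U=1 S=0
  [1] read 0x25 idx=29: raw=0x27007 flags P=1 W=1 U=1 S=0
  [2] read 0x27 idx=26: raw=0x28007 flags P=1 W=1 U=1 S=0
  ✓ 0x289BE  — 3 lookups
#2 VA=0x300E19612 (r,kernel):
  [0] read 0x1D idx=12: raw=0x2B007 flags P=1 W=1 U=1 S=0
  [1] read 0x2B idx=7: raw=0x2C007 flags P=1 W=1 U=1 S=0
  [2] read 0x2C idx=25: raw=0x2E007 flags P=1 W=1 U=1 S=0
  ✓ 0x2E612  — 3 lookups
#3 VA=0x1A00A1E (r,kernel):
  [0] read 0x1D idx=0: raw=0x32007 flags P=1 W=1 U=1 S=0
  [1] read 0x32 idx=13: raw=0xA002 flags P=0 W=1 U=0 S=0
  ✗ PAGE_NOT_PRESENT  [2 reads]

Access #0 PA: 0x24077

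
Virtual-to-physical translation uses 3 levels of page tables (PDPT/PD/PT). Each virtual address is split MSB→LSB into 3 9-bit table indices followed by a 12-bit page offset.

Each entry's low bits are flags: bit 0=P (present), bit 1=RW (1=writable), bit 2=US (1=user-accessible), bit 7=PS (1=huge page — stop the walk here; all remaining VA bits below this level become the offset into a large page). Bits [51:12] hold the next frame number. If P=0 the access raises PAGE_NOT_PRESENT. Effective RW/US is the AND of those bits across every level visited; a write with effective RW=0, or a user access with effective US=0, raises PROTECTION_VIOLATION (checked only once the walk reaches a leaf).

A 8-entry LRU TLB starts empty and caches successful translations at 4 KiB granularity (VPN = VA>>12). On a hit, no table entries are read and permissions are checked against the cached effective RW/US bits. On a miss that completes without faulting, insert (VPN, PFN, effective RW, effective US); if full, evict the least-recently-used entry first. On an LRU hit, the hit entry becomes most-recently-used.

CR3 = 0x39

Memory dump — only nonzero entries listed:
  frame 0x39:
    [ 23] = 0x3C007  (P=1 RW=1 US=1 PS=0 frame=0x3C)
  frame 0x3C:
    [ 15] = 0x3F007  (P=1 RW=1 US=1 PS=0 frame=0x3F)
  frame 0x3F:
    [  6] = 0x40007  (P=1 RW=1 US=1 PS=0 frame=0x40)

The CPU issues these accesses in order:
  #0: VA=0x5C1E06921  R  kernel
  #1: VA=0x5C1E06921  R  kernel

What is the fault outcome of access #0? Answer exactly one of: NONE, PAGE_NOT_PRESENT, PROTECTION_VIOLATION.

Per-access translation:
#0 VA=0x5C1E06921 (r,kernel):
  L0: frame=0x39 idx=23 entry=0x3C007 [P=1 RW=1 US=1 PS=0]
  L1: frame=0x3C idx=15 entry=0x3F007 [P=1 RW=1 US=1 PS=0]
  L2: frame=0x3F idx=6 entry=0x40007 [P=1 RW=1 US=1 PS=0]
  ⇒ phys 0x40921  [3 reads]
#1 VA=0x5C1E06921 (r,kernel):
  TLB hit vpn=0x5C1E06 → PA=0x40921

Access #0 fault: NONE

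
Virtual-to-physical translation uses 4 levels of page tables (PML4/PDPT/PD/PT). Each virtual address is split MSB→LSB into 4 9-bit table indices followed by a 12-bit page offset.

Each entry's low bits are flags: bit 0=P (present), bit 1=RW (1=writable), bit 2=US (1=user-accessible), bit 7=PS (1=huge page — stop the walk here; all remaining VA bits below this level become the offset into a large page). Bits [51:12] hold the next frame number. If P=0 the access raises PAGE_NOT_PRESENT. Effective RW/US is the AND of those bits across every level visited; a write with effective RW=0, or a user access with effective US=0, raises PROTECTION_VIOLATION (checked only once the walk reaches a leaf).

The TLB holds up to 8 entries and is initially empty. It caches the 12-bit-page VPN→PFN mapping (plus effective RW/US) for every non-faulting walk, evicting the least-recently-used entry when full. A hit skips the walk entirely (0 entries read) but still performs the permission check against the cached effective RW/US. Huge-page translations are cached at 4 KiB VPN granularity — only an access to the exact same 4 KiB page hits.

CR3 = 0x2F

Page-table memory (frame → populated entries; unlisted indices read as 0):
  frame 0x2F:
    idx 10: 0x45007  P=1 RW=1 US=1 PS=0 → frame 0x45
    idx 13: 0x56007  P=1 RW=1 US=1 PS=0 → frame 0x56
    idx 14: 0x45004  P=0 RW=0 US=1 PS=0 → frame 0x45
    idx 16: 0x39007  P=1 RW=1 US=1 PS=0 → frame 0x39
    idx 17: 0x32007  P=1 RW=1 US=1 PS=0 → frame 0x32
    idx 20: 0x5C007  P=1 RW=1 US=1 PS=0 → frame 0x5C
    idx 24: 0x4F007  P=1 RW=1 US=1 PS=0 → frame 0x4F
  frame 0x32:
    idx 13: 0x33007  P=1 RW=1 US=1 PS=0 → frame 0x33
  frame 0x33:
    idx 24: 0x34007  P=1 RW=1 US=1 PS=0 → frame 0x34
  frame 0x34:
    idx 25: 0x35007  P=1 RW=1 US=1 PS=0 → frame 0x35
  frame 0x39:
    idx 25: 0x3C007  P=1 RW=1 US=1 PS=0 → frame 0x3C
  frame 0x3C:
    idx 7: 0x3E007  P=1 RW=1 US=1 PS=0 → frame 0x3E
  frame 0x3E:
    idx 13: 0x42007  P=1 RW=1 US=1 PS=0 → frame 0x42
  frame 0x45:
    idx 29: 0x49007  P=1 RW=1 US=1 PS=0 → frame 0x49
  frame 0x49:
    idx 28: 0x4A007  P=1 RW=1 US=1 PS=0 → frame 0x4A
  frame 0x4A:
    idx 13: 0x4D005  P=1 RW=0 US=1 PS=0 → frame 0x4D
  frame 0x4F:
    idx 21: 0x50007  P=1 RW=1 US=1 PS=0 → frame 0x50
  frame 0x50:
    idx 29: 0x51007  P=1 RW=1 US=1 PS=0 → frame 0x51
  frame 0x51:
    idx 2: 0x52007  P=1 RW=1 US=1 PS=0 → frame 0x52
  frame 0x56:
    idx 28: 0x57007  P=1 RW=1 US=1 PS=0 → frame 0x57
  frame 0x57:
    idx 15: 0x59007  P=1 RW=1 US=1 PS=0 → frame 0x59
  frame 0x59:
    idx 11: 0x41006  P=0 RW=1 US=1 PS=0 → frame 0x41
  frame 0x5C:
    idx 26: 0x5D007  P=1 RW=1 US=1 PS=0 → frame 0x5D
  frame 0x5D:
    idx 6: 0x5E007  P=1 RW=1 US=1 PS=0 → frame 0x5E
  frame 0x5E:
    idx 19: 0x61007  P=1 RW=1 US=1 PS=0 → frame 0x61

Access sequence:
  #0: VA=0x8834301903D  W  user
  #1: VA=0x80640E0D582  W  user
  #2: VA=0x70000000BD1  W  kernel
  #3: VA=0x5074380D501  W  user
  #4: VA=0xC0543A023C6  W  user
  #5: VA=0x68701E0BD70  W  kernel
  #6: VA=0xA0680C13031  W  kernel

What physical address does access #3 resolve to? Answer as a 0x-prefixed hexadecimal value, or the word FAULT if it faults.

Walk each access:
#0 VA=0x8834301903D (w,user):
  L0 @0x2F[17] → 0x32007  P=1,RW=1,US=1,PS=0
  L1 @0x32[13] → 0x33007  P=1,RW=1,US=1,PS=0
  L2 @0x33[24] → 0x34007  P=1,RW=1,US=1,PS=0
  L3 @0x34[25] → 0x35007  P=1,RW=1,US=1,PS=0
  ✓ 0x3503D  — 4 lookups
#1 VA=0x80640E0D582 (w,user):
  L0 @0x2F[16] → 0x39007  P=1,RW=1,US=1,PS=0
  L1 @0x39[25] → 0x3C007  P=1,RW=1,US=1,PS=0
  L2 @0x3C[7] → 0x3E007  P=1,RW=1,US=1,PS=0
  L3 @0x3E[13] → 0x42007  P=1,RW=1,US=1,PS=0
  ✓ 0x42582  — 4 lookups
#2 VA=0x70000000BD1 (w,kernel):
  L0 @0x2F[14] → 0x45004  P=0,RW=0,US=1,PS=0
  ✗ PAGE_NOT_PRESENT  [1 reads]
#3 VA=0x5074380D501 (w,user):
  L0 @0x2F[10] → 0x45007  P=1,RW=1,US=1,PS=0
  L1 @0x45[29] → 0x49007  P=1,RW=1,US=1,PS=0
  L2 @0x49[28] → 0x4A007  P=1,RW=1,US=1,PS=0
  L3 @0x4A[13] → 0x4D005  P=1,RW=0,US=1,PS=0
  ✗ PROTECTION_VIOLATION  [4 reads]
#4 VA=0xC0543A023C6 (w,user):
  L0 @0x2F[24] → 0x4F007  P=1,RW=1,US=1,PS=0
  L1 @0x4F[21] → 0x50007  P=1,RW=1,US=1,PS=0
  L2 @0x50[29] → 0x51007  P=1,RW=1,US=1,PS=0
  L3 @0x51[2] → 0x52007  P=1,RW=1,US=1,PS=0
  ✓ 0x523C6  — 4 lookups
#5 VA=0x68701E0BD70 (w,kernel):
  L0 @0x2F[13] → 0x56007  P=1,RW=1,US=1,PS=0
  L1 @0x56[28] → 0x57007  P=1,RW=1,US=1,PS=0
  L2 @0x57[15] → 0x59007  P=1,RW=1,US=1,PS=0
  L3 @0x59[11] → 0x41006  P=0,RW=1,US=1,PS=0
  ✗ PAGE_NOT_PRESENT  [4 reads]
#6 VA=0xA0680C13031 (w,kernel):
  L0 @0x2F[20] → 0x5C007  P=1,RW=1,US=1,PS=0
  L1 @0x5C[26] → 0x5D007  P=1,RW=1,US=1,PS=0
  L2 @0x5D[6] → 0x5E007  P=1,RW=1,US=1,PS=0
  L3 @0x5E[19] → 0x61007  P=1,RW=1,US=1,PS=0
  ✓ 0x61031  — 4 lookups

Access #3 PA: FAULT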